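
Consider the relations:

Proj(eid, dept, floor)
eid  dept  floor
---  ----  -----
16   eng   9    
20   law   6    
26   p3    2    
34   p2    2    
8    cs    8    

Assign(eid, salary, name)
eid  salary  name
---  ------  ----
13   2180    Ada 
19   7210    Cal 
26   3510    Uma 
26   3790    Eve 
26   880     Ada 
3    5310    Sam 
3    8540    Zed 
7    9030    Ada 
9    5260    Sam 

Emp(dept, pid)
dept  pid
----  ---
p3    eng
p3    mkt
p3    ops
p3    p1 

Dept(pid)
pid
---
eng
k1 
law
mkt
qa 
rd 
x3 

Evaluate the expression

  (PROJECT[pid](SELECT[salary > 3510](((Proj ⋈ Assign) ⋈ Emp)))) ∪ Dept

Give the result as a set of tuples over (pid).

{eng, k1, law, mkt, ops, p1, qa, rd, x3}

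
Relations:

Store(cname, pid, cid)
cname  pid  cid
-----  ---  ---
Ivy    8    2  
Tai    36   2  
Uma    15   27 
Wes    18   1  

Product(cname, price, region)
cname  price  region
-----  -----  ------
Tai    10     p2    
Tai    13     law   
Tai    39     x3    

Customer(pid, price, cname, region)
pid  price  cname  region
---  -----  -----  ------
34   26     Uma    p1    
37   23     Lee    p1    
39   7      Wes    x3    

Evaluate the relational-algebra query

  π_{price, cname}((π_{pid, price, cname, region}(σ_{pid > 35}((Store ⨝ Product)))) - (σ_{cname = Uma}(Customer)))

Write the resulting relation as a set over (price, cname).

Natural join on cname: {(Tai, 36, 2, 10, p2), (Tai, 36, 2, 13, law), (Tai, 36, 2, 39, x3)}
σ[pid > 35]: keep tuples satisfying pid > 35 → {(Tai, 36, 2, 10, p2), (Tai, 36, 2, 13, law), (Tai, 36, 2, 39, x3)}
π_{pid, price, cname, region} gives {(36, 10, Tai, p2), (36, 13, Tai, law), (36, 39, Tai, x3)}.
σ[cname = Uma]: keep tuples satisfying cname = Uma → {(34, 26, Uma, p1)}
Taking the difference: {(36, 10, Tai, p2), (36, 13, Tai, law), (36, 39, Tai, x3)}
π_{price, cname} gives {(10, Tai), (13, Tai), (39, Tai)}.

{(10, Tai), (13, Tai), (39, Tai)}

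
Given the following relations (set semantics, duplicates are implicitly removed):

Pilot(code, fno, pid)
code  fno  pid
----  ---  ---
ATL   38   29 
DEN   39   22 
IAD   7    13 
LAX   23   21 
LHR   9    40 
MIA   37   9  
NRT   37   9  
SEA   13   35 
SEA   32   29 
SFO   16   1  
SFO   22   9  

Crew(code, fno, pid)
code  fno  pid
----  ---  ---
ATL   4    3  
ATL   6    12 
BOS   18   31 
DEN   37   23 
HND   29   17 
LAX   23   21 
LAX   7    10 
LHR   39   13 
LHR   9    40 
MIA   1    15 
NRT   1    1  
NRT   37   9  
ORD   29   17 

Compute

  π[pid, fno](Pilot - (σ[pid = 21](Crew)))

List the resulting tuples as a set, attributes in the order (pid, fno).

Selection pid = 21: {(LAX, 23, 21)}
Taking the difference: {(ATL, 38, 29), (DEN, 39, 22), (IAD, 7, 13), (LHR, 9, 40), (MIA, 37, 9), (NRT, 37, 9), (SEA, 13, 35), (SEA, 32, 29), (SFO, 16, 1), (SFO, 22, 9)}
π_{pid, fno} gives {(1, 16), (13, 7), (22, 39), (29, 32), (29, 38), (35, 13), (40, 9), (9, 22), (9, 37)} (1 duplicate(s) eliminated).

{(1, 16), (13, 7), (22, 39), (29, 32), (29, 38), (35, 13), (40, 9), (9, 22), (9, 37)}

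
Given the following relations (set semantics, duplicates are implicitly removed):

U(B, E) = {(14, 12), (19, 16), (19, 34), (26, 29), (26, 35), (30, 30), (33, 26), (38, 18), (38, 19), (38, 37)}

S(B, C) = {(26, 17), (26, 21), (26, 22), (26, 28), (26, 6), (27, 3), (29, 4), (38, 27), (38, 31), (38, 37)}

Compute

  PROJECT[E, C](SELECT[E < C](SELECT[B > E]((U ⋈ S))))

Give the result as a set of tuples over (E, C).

{(18, 27), (18, 31), (18, 37), (19, 27), (19, 31), (19, 37)}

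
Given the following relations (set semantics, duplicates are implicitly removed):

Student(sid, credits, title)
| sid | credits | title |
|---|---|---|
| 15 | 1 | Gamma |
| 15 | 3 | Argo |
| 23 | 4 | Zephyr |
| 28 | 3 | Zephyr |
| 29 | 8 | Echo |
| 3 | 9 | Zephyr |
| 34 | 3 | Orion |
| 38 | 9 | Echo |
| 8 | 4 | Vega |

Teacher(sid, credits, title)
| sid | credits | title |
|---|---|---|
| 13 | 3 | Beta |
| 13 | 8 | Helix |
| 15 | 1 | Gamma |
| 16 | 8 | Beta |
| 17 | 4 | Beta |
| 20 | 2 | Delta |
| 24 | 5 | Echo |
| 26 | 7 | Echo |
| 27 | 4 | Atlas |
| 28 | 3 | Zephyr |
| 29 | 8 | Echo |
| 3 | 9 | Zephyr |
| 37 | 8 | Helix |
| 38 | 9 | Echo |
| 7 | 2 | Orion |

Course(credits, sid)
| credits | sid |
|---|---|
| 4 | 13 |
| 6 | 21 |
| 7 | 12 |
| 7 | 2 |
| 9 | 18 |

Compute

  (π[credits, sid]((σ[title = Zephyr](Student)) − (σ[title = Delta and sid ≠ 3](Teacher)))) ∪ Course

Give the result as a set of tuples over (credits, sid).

σ[title = Zephyr]: keep tuples satisfying title = Zephyr → {(23, 4, Zephyr), (28, 3, Zephyr), (3, 9, Zephyr)}
σ[title = Delta and sid ≠ 3]: keep tuples satisfying title = Delta and sid ≠ 3 → {(20, 2, Delta)}
Difference: {(23, 4, Zephyr), (28, 3, Zephyr), (3, 9, Zephyr)} with {(20, 2, Delta)} → {(23, 4, Zephyr), (28, 3, Zephyr), (3, 9, Zephyr)}
Keep only column(s) credits, sid: {(3, 28), (4, 23), (9, 3)}
Union: {(3, 28), (4, 23), (9, 3)} with {(4, 13), (6, 21), (7, 12), (7, 2), (9, 18)} → {(3, 28), (4, 13), (4, 23), (6, 21), (7, 12), (7, 2), (9, 18), (9, 3)}

{(3, 28), (4, 13), (4, 23), (6, 21), (7, 12), (7, 2), (9, 18), (9, 3)}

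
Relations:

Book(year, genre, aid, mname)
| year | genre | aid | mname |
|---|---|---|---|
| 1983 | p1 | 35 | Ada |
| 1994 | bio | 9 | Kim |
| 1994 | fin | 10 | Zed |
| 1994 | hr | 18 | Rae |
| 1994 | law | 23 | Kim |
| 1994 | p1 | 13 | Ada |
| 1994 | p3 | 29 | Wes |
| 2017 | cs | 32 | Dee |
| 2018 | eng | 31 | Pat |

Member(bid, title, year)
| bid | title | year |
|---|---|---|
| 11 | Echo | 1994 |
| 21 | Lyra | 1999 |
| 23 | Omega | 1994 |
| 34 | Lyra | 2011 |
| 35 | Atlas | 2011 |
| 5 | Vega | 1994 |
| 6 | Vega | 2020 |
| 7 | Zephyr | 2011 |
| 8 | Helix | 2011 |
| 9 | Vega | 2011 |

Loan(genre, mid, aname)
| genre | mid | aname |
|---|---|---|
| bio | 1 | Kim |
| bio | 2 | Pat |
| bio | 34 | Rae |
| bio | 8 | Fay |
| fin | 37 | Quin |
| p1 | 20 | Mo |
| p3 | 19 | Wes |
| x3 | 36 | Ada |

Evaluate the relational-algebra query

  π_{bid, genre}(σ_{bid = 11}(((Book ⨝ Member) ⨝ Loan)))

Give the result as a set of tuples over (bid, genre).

Natural join on year: {(1994, bio, 9, Kim, 11, Echo), (1994, bio, 9, Kim, 23, Omega), (1994, bio, 9, Kim, 5, Vega), (1994, fin, 10, Zed, 11, Echo), (1994, fin, 10, Zed, 23, Omega), (1994, fin, 10, Zed, 5, Vega), (1994, hr, 18, Rae, 11, Echo), (1994, hr, 18, Rae, 23, Omega), (1994, hr, 18, Rae, 5, Vega), (1994, law, 23, Kim, 11, Echo), (1994, law, 23, Kim, 23, Omega), (1994, law, 23, Kim, 5, Vega), (1994, p1, 13, Ada, 11, Echo), (1994, p1, 13, Ada, 23, Omega), (1994, p1, 13, Ada, 5, Vega), (1994, p3, 29, Wes, 11, Echo), (1994, p3, 29, Wes, 23, Omega), (1994, p3, 29, Wes, 5, Vega)}
Natural join on genre: {(1994, bio, 9, Kim, 11, Echo, 1, Kim), (1994, bio, 9, Kim, 11, Echo, 2, Pat), (1994, bio, 9, Kim, 11, Echo, 34, Rae), (1994, bio, 9, Kim, 11, Echo, 8, Fay), (1994, bio, 9, Kim, 23, Omega, 1, Kim), (1994, bio, 9, Kim, 23, Omega, 2, Pat), (1994, bio, 9, Kim, 23, Omega, 34, Rae), (1994, bio, 9, Kim, 23, Omega, 8, Fay), (1994, bio, 9, Kim, 5, Vega, 1, Kim), (1994, bio, 9, Kim, 5, Vega, 2, Pat), (1994, bio, 9, Kim, 5, Vega, 34, Rae), (1994, bio, 9, Kim, 5, Vega, 8, Fay), (1994, fin, 10, Zed, 11, Echo, 37, Quin), (1994, fin, 10, Zed, 23, Omega, 37, Quin), (1994, fin, 10, Zed, 5, Vega, 37, Quin), (1994, p1, 13, Ada, 11, Echo, 20, Mo), (1994, p1, 13, Ada, 23, Omega, 20, Mo), (1994, p1, 13, Ada, 5, Vega, 20, Mo), (1994, p3, 29, Wes, 11, Echo, 19, Wes), (1994, p3, 29, Wes, 23, Omega, 19, Wes), (1994, p3, 29, Wes, 5, Vega, 19, Wes)}
Apply σ_{bid = 11}; surviving tuples: {(1994, bio, 9, Kim, 11, Echo, 1, Kim), (1994, bio, 9, Kim, 11, Echo, 2, Pat), (1994, bio, 9, Kim, 11, Echo, 34, Rae), (1994, bio, 9, Kim, 11, Echo, 8, Fay), (1994, fin, 10, Zed, 11, Echo, 37, Quin), (1994, p1, 13, Ada, 11, Echo, 20, Mo), (1994, p3, 29, Wes, 11, Echo, 19, Wes)}
Keep only column(s) bid, genre (3 duplicate(s) eliminated): {(11, bio), (11, fin), (11, p1), (11, p3)}

{(11, bio), (11, fin), (11, p1), (11, p3)}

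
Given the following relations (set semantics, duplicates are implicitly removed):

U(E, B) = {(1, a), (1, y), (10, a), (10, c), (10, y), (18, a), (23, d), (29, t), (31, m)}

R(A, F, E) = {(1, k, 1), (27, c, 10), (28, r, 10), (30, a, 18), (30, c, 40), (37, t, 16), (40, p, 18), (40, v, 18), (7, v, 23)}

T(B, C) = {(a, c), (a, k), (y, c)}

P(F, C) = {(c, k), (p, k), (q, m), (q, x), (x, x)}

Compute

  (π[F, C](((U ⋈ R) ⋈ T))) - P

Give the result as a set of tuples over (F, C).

U ⋈ R (natural join on E): {(1, a, 1, k), (1, y, 1, k), (10, a, 27, c), (10, a, 28, r), (10, c, 27, c), (10, c, 28, r), (10, y, 27, c), (10, y, 28, r), (18, a, 30, a), (18, a, 40, p), (18, a, 40, v), (23, d, 7, v)}
(U ⋈ R) ⋈ T (natural join on B): {(1, a, 1, k, c), (1, a, 1, k, k), (1, y, 1, k, c), (10, a, 27, c, c), (10, a, 27, c, k), (10, a, 28, r, c), (10, a, 28, r, k), (10, y, 27, c, c), (10, y, 28, r, c), (18, a, 30, a, c), (18, a, 30, a, k), (18, a, 40, p, c), (18, a, 40, p, k), (18, a, 40, v, c), (18, a, 40, v, k)}
π[F, C]: project onto (F, C) (3 duplicate(s) eliminated) → {(a, c), (a, k), (c, c), (c, k), (k, c), (k, k), (p, c), (p, k), (r, c), (r, k), (v, c), (v, k)}
Taking the difference: {(a, c), (a, k), (c, c), (k, c), (k, k), (p, c), (r, c), (r, k), (v, c), (v, k)}

{(a, c), (a, k), (c, c), (k, c), (k, k), (p, c), (r, c), (r, k), (v, c), (v, k)}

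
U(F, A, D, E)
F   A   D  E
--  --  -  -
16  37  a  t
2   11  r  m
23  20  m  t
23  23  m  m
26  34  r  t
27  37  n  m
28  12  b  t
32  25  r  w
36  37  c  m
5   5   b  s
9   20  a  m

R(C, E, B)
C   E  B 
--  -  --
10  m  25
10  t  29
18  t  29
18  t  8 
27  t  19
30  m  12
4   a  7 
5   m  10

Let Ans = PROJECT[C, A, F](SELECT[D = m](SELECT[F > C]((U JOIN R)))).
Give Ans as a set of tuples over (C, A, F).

U ⋈ R (natural join on E): {(16, 37, a, t, 10, 29), (16, 37, a, t, 18, 29), (16, 37, a, t, 18, 8), (16, 37, a, t, 27, 19), (2, 11, r, m, 10, 25), (2, 11, r, m, 30, 12), (2, 11, r, m, 5, 10), (23, 20, m, t, 10, 29), (23, 20, m, t, 18, 29), (23, 20, m, t, 18, 8), (23, 20, m, t, 27, 19), (23, 23, m, m, 10, 25), (23, 23, m, m, 30, 12), (23, 23, m, m, 5, 10), (26, 34, r, t, 10, 29), (26, 34, r, t, 18, 29), (26, 34, r, t, 18, 8), (26, 34, r, t, 27, 19), (27, 37, n, m, 10, 25), (27, 37, n, m, 30, 12), (27, 37, n, m, 5, 10), (28, 12, b, t, 10, 29), (28, 12, b, t, 18, 29), (28, 12, b, t, 18, 8), (28, 12, b, t, 27, 19), (36, 37, c, m, 10, 25), (36, 37, c, m, 30, 12), (36, 37, c, m, 5, 10), (9, 20, a, m, 10, 25), (9, 20, a, m, 30, 12), (9, 20, a, m, 5, 10)}
Selection F > C: {(16, 37, a, t, 10, 29), (23, 20, m, t, 10, 29), (23, 20, m, t, 18, 29), (23, 20, m, t, 18, 8), (23, 23, m, m, 10, 25), (23, 23, m, m, 5, 10), (26, 34, r, t, 10, 29), (26, 34, r, t, 18, 29), (26, 34, r, t, 18, 8), (27, 37, n, m, 10, 25), (27, 37, n, m, 5, 10), (28, 12, b, t, 10, 29), (28, 12, b, t, 18, 29), (28, 12, b, t, 18, 8), (28, 12, b, t, 27, 19), (36, 37, c, m, 10, 25), (36, 37, c, m, 30, 12), (36, 37, c, m, 5, 10), (9, 20, a, m, 5, 10)}
Selection D = m: {(23, 20, m, t, 10, 29), (23, 20, m, t, 18, 29), (23, 20, m, t, 18, 8), (23, 23, m, m, 10, 25), (23, 23, m, m, 5, 10)}
Keep only column(s) C, A, F (1 duplicate(s) eliminated): {(10, 20, 23), (10, 23, 23), (18, 20, 23), (5, 23, 23)}

{(10, 20, 23), (10, 23, 23), (18, 20, 23), (5, 23, 23)}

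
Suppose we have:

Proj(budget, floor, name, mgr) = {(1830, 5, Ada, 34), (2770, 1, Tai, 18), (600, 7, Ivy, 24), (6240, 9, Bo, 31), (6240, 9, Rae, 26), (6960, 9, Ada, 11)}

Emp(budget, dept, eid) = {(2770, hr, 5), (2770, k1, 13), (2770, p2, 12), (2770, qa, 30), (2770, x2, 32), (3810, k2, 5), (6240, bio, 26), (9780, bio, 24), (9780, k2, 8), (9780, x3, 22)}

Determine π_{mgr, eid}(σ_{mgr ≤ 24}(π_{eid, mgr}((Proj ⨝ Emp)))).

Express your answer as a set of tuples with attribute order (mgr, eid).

{(18, 12), (18, 13), (18, 30), (18, 32), (18, 5)}

Joining Proj and Emp on budget yields {(2770, 1, Tai, 18, hr, 5), (2770, 1, Tai, 18, k1, 13), (2770, 1, Tai, 18, p2, 12), (2770, 1, Tai, 18, qa, 30), (2770, 1, Tai, 18, x2, 32), (6240, 9, Bo, 31, bio, 26), (6240, 9, Rae, 26, bio, 26)}.
π[eid, mgr]: project onto (eid, mgr) → {(12, 18), (13, 18), (26, 26), (26, 31), (30, 18), (32, 18), (5, 18)}
Selection mgr ≤ 24: {(12, 18), (13, 18), (30, 18), (32, 18), (5, 18)}
π[mgr, eid]: project onto (mgr, eid) → {(18, 12), (18, 13), (18, 30), (18, 32), (18, 5)}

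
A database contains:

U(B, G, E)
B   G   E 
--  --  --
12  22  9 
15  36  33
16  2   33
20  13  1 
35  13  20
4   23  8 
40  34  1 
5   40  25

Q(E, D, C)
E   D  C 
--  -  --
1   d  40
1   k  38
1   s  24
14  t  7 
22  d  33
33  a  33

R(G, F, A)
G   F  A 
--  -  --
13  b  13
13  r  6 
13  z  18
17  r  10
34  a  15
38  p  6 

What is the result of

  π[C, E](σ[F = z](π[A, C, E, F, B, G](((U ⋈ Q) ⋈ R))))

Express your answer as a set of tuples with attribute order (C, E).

{(24, 1), (38, 1), (40, 1)}

U ⋈ Q (natural join on E): {(15, 36, 33, a, 33), (16, 2, 33, a, 33), (20, 13, 1, d, 40), (20, 13, 1, k, 38), (20, 13, 1, s, 24), (40, 34, 1, d, 40), (40, 34, 1, k, 38), (40, 34, 1, s, 24)}
(U ⋈ Q) ⋈ R (natural join on G): {(20, 13, 1, d, 40, b, 13), (20, 13, 1, d, 40, r, 6), (20, 13, 1, d, 40, z, 18), (20, 13, 1, k, 38, b, 13), (20, 13, 1, k, 38, r, 6), (20, 13, 1, k, 38, z, 18), (20, 13, 1, s, 24, b, 13), (20, 13, 1, s, 24, r, 6), (20, 13, 1, s, 24, z, 18), (40, 34, 1, d, 40, a, 15), (40, 34, 1, k, 38, a, 15), (40, 34, 1, s, 24, a, 15)}
Projecting to A, C, E, F, B, G: {(13, 24, 1, b, 20, 13), (13, 38, 1, b, 20, 13), (13, 40, 1, b, 20, 13), (15, 24, 1, a, 40, 34), (15, 38, 1, a, 40, 34), (15, 40, 1, a, 40, 34), (18, 24, 1, z, 20, 13), (18, 38, 1, z, 20, 13), (18, 40, 1, z, 20, 13), (6, 24, 1, r, 20, 13), (6, 38, 1, r, 20, 13), (6, 40, 1, r, 20, 13)}
σ[F = z]: keep tuples satisfying F = z → {(18, 24, 1, z, 20, 13), (18, 38, 1, z, 20, 13), (18, 40, 1, z, 20, 13)}
Projecting to C, E: {(24, 1), (38, 1), (40, 1)}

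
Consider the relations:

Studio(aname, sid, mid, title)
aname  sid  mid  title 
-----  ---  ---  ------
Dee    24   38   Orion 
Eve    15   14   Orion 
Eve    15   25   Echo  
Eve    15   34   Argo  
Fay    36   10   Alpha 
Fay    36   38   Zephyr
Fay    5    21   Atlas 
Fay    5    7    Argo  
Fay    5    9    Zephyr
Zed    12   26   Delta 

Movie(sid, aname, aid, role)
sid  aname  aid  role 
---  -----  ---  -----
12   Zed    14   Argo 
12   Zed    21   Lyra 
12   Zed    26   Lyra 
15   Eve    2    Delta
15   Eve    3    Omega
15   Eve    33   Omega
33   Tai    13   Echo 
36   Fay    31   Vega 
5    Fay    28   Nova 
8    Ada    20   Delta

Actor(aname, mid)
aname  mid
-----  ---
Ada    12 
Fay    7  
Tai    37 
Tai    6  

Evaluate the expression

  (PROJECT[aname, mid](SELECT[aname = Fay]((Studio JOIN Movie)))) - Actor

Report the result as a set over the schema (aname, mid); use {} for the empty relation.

{(Fay, 10), (Fay, 21), (Fay, 38), (Fay, 9)}

Natural join on aname, sid: {(Eve, 15, 14, Orion, 2, Delta), (Eve, 15, 14, Orion, 3, Omega), (Eve, 15, 14, Orion, 33, Omega), (Eve, 15, 25, Echo, 2, Delta), (Eve, 15, 25, Echo, 3, Omega), (Eve, 15, 25, Echo, 33, Omega), (Eve, 15, 34, Argo, 2, Delta), (Eve, 15, 34, Argo, 3, Omega), (Eve, 15, 34, Argo, 33, Omega), (Fay, 36, 10, Alpha, 31, Vega), (Fay, 36, 38, Zephyr, 31, Vega), (Fay, 5, 21, Atlas, 28, Nova), (Fay, 5, 7, Argo, 28, Nova), (Fay, 5, 9, Zephyr, 28, Nova), (Zed, 12, 26, Delta, 14, Argo), (Zed, 12, 26, Delta, 21, Lyra), (Zed, 12, 26, Delta, 26, Lyra)}
Filtering on aname = Fay leaves {(Fay, 36, 10, Alpha, 31, Vega), (Fay, 36, 38, Zephyr, 31, Vega), (Fay, 5, 21, Atlas, 28, Nova), (Fay, 5, 7, Argo, 28, Nova), (Fay, 5, 9, Zephyr, 28, Nova)}.
π[aname, mid]: project onto (aname, mid) → {(Fay, 10), (Fay, 21), (Fay, 38), (Fay, 7), (Fay, 9)}
Taking the difference: {(Fay, 10), (Fay, 21), (Fay, 38), (Fay, 9)}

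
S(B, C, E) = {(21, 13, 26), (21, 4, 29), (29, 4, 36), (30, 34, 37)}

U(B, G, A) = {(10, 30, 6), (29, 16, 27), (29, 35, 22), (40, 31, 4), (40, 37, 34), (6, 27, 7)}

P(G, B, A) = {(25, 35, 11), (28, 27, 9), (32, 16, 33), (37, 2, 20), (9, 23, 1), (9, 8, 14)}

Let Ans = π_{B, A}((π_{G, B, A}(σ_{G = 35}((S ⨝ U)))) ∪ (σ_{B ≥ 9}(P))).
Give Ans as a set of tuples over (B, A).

{(16, 33), (23, 1), (27, 9), (29, 22), (35, 11)}

Natural join on B: {(29, 4, 36, 16, 27), (29, 4, 36, 35, 22)}
Filtering on G = 35 leaves {(29, 4, 36, 35, 22)}.
π[G, B, A]: project onto (G, B, A) → {(35, 29, 22)}
Filtering on B ≥ 9 leaves {(25, 35, 11), (28, 27, 9), (32, 16, 33), (9, 23, 1)}.
Set union of the two operands is {(25, 35, 11), (28, 27, 9), (32, 16, 33), (35, 29, 22), (9, 23, 1)}.
π[B, A]: project onto (B, A) → {(16, 33), (23, 1), (27, 9), (29, 22), (35, 11)}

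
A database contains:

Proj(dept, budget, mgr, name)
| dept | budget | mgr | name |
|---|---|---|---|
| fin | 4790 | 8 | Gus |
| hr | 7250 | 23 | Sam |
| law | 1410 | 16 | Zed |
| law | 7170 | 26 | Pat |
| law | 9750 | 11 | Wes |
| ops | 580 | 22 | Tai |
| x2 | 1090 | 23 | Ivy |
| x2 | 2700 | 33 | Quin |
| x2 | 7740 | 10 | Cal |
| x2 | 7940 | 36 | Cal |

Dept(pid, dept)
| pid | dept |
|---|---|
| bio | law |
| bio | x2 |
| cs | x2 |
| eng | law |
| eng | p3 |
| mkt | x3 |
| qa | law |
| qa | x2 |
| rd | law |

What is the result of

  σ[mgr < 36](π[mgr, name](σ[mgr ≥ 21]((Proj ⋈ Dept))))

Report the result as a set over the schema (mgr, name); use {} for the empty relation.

{(23, Ivy), (26, Pat), (33, Quin)}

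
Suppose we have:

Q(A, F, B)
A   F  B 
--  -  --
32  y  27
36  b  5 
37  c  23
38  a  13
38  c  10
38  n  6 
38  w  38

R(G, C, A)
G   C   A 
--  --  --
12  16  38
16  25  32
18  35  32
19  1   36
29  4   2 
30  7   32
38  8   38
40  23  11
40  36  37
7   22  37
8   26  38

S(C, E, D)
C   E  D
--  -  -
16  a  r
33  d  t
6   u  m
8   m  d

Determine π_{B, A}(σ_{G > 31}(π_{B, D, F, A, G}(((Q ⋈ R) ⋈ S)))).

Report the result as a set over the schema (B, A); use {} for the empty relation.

{(10, 38), (13, 38), (38, 38), (6, 38)}

Q ⋈ R (natural join on A): {(32, y, 27, 16, 25), (32, y, 27, 18, 35), (32, y, 27, 30, 7), (36, b, 5, 19, 1), (37, c, 23, 40, 36), (37, c, 23, 7, 22), (38, a, 13, 12, 16), (38, a, 13, 38, 8), (38, a, 13, 8, 26), (38, c, 10, 12, 16), (38, c, 10, 38, 8), (38, c, 10, 8, 26), (38, n, 6, 12, 16), (38, n, 6, 38, 8), (38, n, 6, 8, 26), (38, w, 38, 12, 16), (38, w, 38, 38, 8), (38, w, 38, 8, 26)}
(Q ⋈ R) ⋈ S (natural join on C): {(38, a, 13, 12, 16, a, r), (38, a, 13, 38, 8, m, d), (38, c, 10, 12, 16, a, r), (38, c, 10, 38, 8, m, d), (38, n, 6, 12, 16, a, r), (38, n, 6, 38, 8, m, d), (38, w, 38, 12, 16, a, r), (38, w, 38, 38, 8, m, d)}
π[B, D, F, A, G]: project onto (B, D, F, A, G) → {(10, d, c, 38, 38), (10, r, c, 38, 12), (13, d, a, 38, 38), (13, r, a, 38, 12), (38, d, w, 38, 38), (38, r, w, 38, 12), (6, d, n, 38, 38), (6, r, n, 38, 12)}
Filtering on G > 31 leaves {(10, d, c, 38, 38), (13, d, a, 38, 38), (38, d, w, 38, 38), (6, d, n, 38, 38)}.
π[B, A]: project onto (B, A) → {(10, 38), (13, 38), (38, 38), (6, 38)}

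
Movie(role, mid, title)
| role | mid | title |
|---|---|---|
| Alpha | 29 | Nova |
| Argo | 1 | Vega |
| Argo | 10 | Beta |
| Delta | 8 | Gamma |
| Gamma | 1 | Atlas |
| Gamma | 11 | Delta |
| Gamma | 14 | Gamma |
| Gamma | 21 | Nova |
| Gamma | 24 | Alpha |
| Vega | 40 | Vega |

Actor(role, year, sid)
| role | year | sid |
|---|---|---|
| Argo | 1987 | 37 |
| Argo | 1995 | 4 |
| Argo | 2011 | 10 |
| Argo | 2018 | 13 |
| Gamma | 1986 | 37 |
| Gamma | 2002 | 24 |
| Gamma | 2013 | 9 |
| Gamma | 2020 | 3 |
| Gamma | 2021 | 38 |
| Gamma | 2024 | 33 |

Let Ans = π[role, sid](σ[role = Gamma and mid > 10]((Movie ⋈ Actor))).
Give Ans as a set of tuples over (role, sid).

Movie ⋈ Actor (natural join on role): {(Argo, 1, Vega, 1987, 37), (Argo, 1, Vega, 1995, 4), (Argo, 1, Vega, 2011, 10), (Argo, 1, Vega, 2018, 13), (Argo, 10, Beta, 1987, 37), (Argo, 10, Beta, 1995, 4), (Argo, 10, Beta, 2011, 10), (Argo, 10, Beta, 2018, 13), (Gamma, 1, Atlas, 1986, 37), (Gamma, 1, Atlas, 2002, 24), (Gamma, 1, Atlas, 2013, 9), (Gamma, 1, Atlas, 2020, 3), (Gamma, 1, Atlas, 2021, 38), (Gamma, 1, Atlas, 2024, 33), (Gamma, 11, Delta, 1986, 37), (Gamma, 11, Delta, 2002, 24), (Gamma, 11, Delta, 2013, 9), (Gamma, 11, Delta, 2020, 3), (Gamma, 11, Delta, 2021, 38), (Gamma, 11, Delta, 2024, 33), (Gamma, 14, Gamma, 1986, 37), (Gamma, 14, Gamma, 2002, 24), (Gamma, 14, Gamma, 2013, 9), (Gamma, 14, Gamma, 2020, 3), (Gamma, 14, Gamma, 2021, 38), (Gamma, 14, Gamma, 2024, 33), (Gamma, 21, Nova, 1986, 37), (Gamma, 21, Nova, 2002, 24), (Gamma, 21, Nova, 2013, 9), (Gamma, 21, Nova, 2020, 3), (Gamma, 21, Nova, 2021, 38), (Gamma, 21, Nova, 2024, 33), (Gamma, 24, Alpha, 1986, 37), (Gamma, 24, Alpha, 2002, 24), (Gamma, 24, Alpha, 2013, 9), (Gamma, 24, Alpha, 2020, 3), (Gamma, 24, Alpha, 2021, 38), (Gamma, 24, Alpha, 2024, 33)}
Apply σ_{role = Gamma and mid > 10}; surviving tuples: {(Gamma, 11, Delta, 1986, 37), (Gamma, 11, Delta, 2002, 24), (Gamma, 11, Delta, 2013, 9), (Gamma, 11, Delta, 2020, 3), (Gamma, 11, Delta, 2021, 38), (Gamma, 11, Delta, 2024, 33), (Gamma, 14, Gamma, 1986, 37), (Gamma, 14, Gamma, 2002, 24), (Gamma, 14, Gamma, 2013, 9), (Gamma, 14, Gamma, 2020, 3), (Gamma, 14, Gamma, 2021, 38), (Gamma, 14, Gamma, 2024, 33), (Gamma, 21, Nova, 1986, 37), (Gamma, 21, Nova, 2002, 24), (Gamma, 21, Nova, 2013, 9), (Gamma, 21, Nova, 2020, 3), (Gamma, 21, Nova, 2021, 38), (Gamma, 21, Nova, 2024, 33), (Gamma, 24, Alpha, 1986, 37), (Gamma, 24, Alpha, 2002, 24), (Gamma, 24, Alpha, 2013, 9), (Gamma, 24, Alpha, 2020, 3), (Gamma, 24, Alpha, 2021, 38), (Gamma, 24, Alpha, 2024, 33)}
Projecting to role, sid (18 duplicate(s) eliminated): {(Gamma, 24), (Gamma, 3), (Gamma, 33), (Gamma, 37), (Gamma, 38), (Gamma, 9)}

{(Gamma, 24), (Gamma, 3), (Gamma, 33), (Gamma, 37), (Gamma, 38), (Gamma, 9)}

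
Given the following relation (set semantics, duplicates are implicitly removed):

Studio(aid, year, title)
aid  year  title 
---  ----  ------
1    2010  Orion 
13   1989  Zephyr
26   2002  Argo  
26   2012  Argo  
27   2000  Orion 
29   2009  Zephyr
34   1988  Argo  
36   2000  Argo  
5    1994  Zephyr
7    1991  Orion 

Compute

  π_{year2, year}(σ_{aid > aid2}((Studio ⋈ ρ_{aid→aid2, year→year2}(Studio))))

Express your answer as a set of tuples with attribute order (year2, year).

{(1988, 2000), (1989, 2009), (1991, 2000), (1994, 1989), (1994, 2009), (2002, 1988), (2002, 2000), (2010, 1991), (2010, 2000), (2012, 1988), (2012, 2000)}

ρ[aid→aid2, year→year2]: schema becomes (aid2, year2, title); tuples unchanged.
Studio ⋈ ρ_{aid→aid2, year→year2}(Studio) (natural join on title): {(1, 2010, Orion, 1, 2010), (1, 2010, Orion, 27, 2000), (1, 2010, Orion, 7, 1991), (13, 1989, Zephyr, 13, 1989), (13, 1989, Zephyr, 29, 2009), (13, 1989, Zephyr, 5, 1994), (26, 2002, Argo, 26, 2002), (26, 2002, Argo, 26, 2012), (26, 2002, Argo, 34, 1988), (26, 2002, Argo, 36, 2000), (26, 2012, Argo, 26, 2002), (26, 2012, Argo, 26, 2012), (26, 2012, Argo, 34, 1988), (26, 2012, Argo, 36, 2000), (27, 2000, Orion, 1, 2010), (27, 2000, Orion, 27, 2000), (27, 2000, Orion, 7, 1991), (29, 2009, Zephyr, 13, 1989), (29, 2009, Zephyr, 29, 2009), (29, 2009, Zephyr, 5, 1994), (34, 1988, Argo, 26, 2002), (34, 1988, Argo, 26, 2012), (34, 1988, Argo, 34, 1988), (34, 1988, Argo, 36, 2000), (36, 2000, Argo, 26, 2002), (36, 2000, Argo, 26, 2012), (36, 2000, Argo, 34, 1988), (36, 2000, Argo, 36, 2000), (5, 1994, Zephyr, 13, 1989), (5, 1994, Zephyr, 29, 2009), (5, 1994, Zephyr, 5, 1994), (7, 1991, Orion, 1, 2010), (7, 1991, Orion, 27, 2000), (7, 1991, Orion, 7, 1991)}
Apply σ_{aid > aid2}; surviving tuples: {(13, 1989, Zephyr, 5, 1994), (27, 2000, Orion, 1, 2010), (27, 2000, Orion, 7, 1991), (29, 2009, Zephyr, 13, 1989), (29, 2009, Zephyr, 5, 1994), (34, 1988, Argo, 26, 2002), (34, 1988, Argo, 26, 2012), (36, 2000, Argo, 26, 2002), (36, 2000, Argo, 26, 2012), (36, 2000, Argo, 34, 1988), (7, 1991, Orion, 1, 2010)}
π[year2, year]: project onto (year2, year) → {(1988, 2000), (1989, 2009), (1991, 2000), (1994, 1989), (1994, 2009), (2002, 1988), (2002, 2000), (2010, 1991), (2010, 2000), (2012, 1988), (2012, 2000)}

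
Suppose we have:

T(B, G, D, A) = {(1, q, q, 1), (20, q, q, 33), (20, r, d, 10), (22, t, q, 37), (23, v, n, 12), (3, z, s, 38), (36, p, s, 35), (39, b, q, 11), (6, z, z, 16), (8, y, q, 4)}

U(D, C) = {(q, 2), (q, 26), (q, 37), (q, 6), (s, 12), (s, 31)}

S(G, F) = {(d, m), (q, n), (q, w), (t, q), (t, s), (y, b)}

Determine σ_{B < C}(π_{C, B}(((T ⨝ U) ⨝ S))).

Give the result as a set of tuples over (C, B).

{(2, 1), (26, 1), (26, 20), (26, 22), (26, 8), (37, 1), (37, 20), (37, 22), (37, 8), (6, 1)}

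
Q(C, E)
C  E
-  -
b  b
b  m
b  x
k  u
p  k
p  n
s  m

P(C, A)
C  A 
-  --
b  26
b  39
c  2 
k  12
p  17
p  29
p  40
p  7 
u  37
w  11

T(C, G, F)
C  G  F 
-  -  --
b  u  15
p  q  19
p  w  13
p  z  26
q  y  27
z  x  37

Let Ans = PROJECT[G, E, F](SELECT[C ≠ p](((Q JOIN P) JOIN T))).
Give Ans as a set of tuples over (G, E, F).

{(u, b, 15), (u, m, 15), (u, x, 15)}

Joining Q and P on C yields {(b, b, 26), (b, b, 39), (b, m, 26), (b, m, 39), (b, x, 26), (b, x, 39), (k, u, 12), (p, k, 17), (p, k, 29), (p, k, 40), (p, k, 7), (p, n, 17), (p, n, 29), (p, n, 40), (p, n, 7)}.
Joining (Q JOIN P) and T on C yields {(b, b, 26, u, 15), (b, b, 39, u, 15), (b, m, 26, u, 15), (b, m, 39, u, 15), (b, x, 26, u, 15), (b, x, 39, u, 15), (p, k, 17, q, 19), (p, k, 17, w, 13), (p, k, 17, z, 26), (p, k, 29, q, 19), (p, k, 29, w, 13), (p, k, 29, z, 26), (p, k, 40, q, 19), (p, k, 40, w, 13), (p, k, 40, z, 26), (p, k, 7, q, 19), (p, k, 7, w, 13), (p, k, 7, z, 26), (p, n, 17, q, 19), (p, n, 17, w, 13), (p, n, 17, z, 26), (p, n, 29, q, 19), (p, n, 29, w, 13), (p, n, 29, z, 26), (p, n, 40, q, 19), (p, n, 40, w, 13), (p, n, 40, z, 26), (p, n, 7, q, 19), (p, n, 7, w, 13), (p, n, 7, z, 26)}.
Filtering on C ≠ p leaves {(b, b, 26, u, 15), (b, b, 39, u, 15), (b, m, 26, u, 15), (b, m, 39, u, 15), (b, x, 26, u, 15), (b, x, 39, u, 15)}.
π[G, E, F]: project onto (G, E, F) (3 duplicate(s) eliminated) → {(u, b, 15), (u, m, 15), (u, x, 15)}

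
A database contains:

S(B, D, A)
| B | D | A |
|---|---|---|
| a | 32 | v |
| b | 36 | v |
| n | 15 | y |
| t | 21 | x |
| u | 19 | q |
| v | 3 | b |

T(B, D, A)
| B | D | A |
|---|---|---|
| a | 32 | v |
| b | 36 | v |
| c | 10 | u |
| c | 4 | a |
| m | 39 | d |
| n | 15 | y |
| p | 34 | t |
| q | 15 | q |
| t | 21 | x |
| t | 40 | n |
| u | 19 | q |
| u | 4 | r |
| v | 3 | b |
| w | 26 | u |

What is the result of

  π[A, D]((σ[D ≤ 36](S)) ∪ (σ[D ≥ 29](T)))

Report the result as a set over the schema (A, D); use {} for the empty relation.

σ[D ≤ 36]: keep tuples satisfying D ≤ 36 → {(a, 32, v), (b, 36, v), (n, 15, y), (t, 21, x), (u, 19, q), (v, 3, b)}
σ[D ≥ 29]: keep tuples satisfying D ≥ 29 → {(a, 32, v), (b, 36, v), (m, 39, d), (p, 34, t), (t, 40, n)}
Union: {(a, 32, v), (b, 36, v), (n, 15, y), (t, 21, x), (u, 19, q), (v, 3, b)} with {(a, 32, v), (b, 36, v), (m, 39, d), (p, 34, t), (t, 40, n)} → {(a, 32, v), (b, 36, v), (m, 39, d), (n, 15, y), (p, 34, t), (t, 21, x), (t, 40, n), (u, 19, q), (v, 3, b)}
Keep only column(s) A, D: {(b, 3), (d, 39), (n, 40), (q, 19), (t, 34), (v, 32), (v, 36), (x, 21), (y, 15)}

{(b, 3), (d, 39), (n, 40), (q, 19), (t, 34), (v, 32), (v, 36), (x, 21), (y, 15)}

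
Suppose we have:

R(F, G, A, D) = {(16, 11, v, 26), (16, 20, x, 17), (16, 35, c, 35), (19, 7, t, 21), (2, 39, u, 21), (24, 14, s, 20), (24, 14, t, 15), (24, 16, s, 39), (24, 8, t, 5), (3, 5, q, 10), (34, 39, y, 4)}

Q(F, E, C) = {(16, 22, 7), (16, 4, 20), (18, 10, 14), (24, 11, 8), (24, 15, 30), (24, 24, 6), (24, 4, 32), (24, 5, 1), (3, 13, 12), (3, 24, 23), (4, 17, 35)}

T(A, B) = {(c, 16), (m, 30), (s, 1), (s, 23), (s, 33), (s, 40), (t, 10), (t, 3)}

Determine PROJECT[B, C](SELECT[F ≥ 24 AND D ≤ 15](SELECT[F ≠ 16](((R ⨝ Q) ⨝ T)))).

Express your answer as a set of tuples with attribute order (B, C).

{(10, 1), (10, 30), (10, 32), (10, 6), (10, 8), (3, 1), (3, 30), (3, 32), (3, 6), (3, 8)}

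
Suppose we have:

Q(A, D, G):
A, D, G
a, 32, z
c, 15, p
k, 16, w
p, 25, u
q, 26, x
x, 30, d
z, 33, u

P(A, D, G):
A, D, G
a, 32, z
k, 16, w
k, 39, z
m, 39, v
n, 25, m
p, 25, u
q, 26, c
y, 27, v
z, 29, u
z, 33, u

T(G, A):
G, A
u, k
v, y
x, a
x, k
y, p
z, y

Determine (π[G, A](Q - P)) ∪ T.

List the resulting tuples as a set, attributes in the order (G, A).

{(d, x), (p, c), (u, k), (v, y), (x, a), (x, k), (x, q), (y, p), (z, y)}

Set difference of the two operands is {(c, 15, p), (q, 26, x), (x, 30, d)}.
π_{G, A} gives {(d, x), (p, c), (x, q)}.
Set union of the two operands is {(d, x), (p, c), (u, k), (v, y), (x, a), (x, k), (x, q), (y, p), (z, y)}.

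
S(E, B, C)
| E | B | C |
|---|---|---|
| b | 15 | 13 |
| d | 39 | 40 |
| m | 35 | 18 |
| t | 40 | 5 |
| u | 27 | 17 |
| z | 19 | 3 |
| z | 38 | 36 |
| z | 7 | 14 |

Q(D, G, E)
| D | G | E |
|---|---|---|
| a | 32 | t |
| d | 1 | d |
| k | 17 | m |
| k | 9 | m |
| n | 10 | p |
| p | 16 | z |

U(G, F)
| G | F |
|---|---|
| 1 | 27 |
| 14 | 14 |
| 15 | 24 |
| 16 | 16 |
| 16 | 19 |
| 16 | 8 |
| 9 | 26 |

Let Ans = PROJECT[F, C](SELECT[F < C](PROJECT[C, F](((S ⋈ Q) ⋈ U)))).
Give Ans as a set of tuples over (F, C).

{(16, 36), (19, 36), (27, 40), (8, 14), (8, 36)}

Natural join on E: {(d, 39, 40, d, 1), (m, 35, 18, k, 17), (m, 35, 18, k, 9), (t, 40, 5, a, 32), (z, 19, 3, p, 16), (z, 38, 36, p, 16), (z, 7, 14, p, 16)}
Natural join on G: {(d, 39, 40, d, 1, 27), (m, 35, 18, k, 9, 26), (z, 19, 3, p, 16, 16), (z, 19, 3, p, 16, 19), (z, 19, 3, p, 16, 8), (z, 38, 36, p, 16, 16), (z, 38, 36, p, 16, 19), (z, 38, 36, p, 16, 8), (z, 7, 14, p, 16, 16), (z, 7, 14, p, 16, 19), (z, 7, 14, p, 16, 8)}
Projecting to C, F: {(14, 16), (14, 19), (14, 8), (18, 26), (3, 16), (3, 19), (3, 8), (36, 16), (36, 19), (36, 8), (40, 27)}
Apply σ_{F < C}; surviving tuples: {(14, 8), (36, 16), (36, 19), (36, 8), (40, 27)}
Projecting to F, C: {(16, 36), (19, 36), (27, 40), (8, 14), (8, 36)}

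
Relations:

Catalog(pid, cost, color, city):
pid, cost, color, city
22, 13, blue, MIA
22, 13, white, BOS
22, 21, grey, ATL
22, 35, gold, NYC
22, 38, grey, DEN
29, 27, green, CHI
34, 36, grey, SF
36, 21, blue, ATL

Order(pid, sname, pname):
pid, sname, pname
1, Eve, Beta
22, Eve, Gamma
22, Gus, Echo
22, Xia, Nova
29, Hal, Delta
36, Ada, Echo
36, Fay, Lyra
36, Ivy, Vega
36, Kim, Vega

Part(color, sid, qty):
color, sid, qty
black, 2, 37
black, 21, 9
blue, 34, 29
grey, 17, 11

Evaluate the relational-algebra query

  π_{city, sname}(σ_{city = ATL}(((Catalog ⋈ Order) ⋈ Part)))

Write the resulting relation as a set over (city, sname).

{(ATL, Ada), (ATL, Eve), (ATL, Fay), (ATL, Gus), (ATL, Ivy), (ATL, Kim), (ATL, Xia)}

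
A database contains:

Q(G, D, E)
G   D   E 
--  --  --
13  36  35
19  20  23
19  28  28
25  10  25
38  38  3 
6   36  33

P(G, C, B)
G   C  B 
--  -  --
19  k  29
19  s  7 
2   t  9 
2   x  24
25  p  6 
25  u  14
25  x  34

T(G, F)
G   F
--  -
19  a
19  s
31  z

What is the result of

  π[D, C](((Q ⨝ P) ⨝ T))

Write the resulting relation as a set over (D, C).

Joining Q and P on G yields {(19, 20, 23, k, 29), (19, 20, 23, s, 7), (19, 28, 28, k, 29), (19, 28, 28, s, 7), (25, 10, 25, p, 6), (25, 10, 25, u, 14), (25, 10, 25, x, 34)}.
Joining (Q ⨝ P) and T on G yields {(19, 20, 23, k, 29, a), (19, 20, 23, k, 29, s), (19, 20, 23, s, 7, a), (19, 20, 23, s, 7, s), (19, 28, 28, k, 29, a), (19, 28, 28, k, 29, s), (19, 28, 28, s, 7, a), (19, 28, 28, s, 7, s)}.
π_{D, C} gives {(20, k), (20, s), (28, k), (28, s)} (4 duplicate(s) eliminated).

{(20, k), (20, s), (28, k), (28, s)}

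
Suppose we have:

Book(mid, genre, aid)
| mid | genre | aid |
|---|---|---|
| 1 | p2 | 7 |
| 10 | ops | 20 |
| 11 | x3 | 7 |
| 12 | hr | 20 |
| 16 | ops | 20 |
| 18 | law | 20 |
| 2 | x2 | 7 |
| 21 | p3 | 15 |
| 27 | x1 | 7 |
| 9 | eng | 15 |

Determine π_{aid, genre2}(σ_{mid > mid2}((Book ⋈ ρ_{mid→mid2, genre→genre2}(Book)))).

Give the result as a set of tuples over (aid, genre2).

ρ[mid→mid2, genre→genre2]: schema becomes (mid2, genre2, aid); tuples unchanged.
Natural join on aid: {(1, p2, 7, 1, p2), (1, p2, 7, 11, x3), (1, p2, 7, 2, x2), (1, p2, 7, 27, x1), (10, ops, 20, 10, ops), (10, ops, 20, 12, hr), (10, ops, 20, 16, ops), (10, ops, 20, 18, law), (11, x3, 7, 1, p2), (11, x3, 7, 11, x3), (11, x3, 7, 2, x2), (11, x3, 7, 27, x1), (12, hr, 20, 10, ops), (12, hr, 20, 12, hr), (12, hr, 20, 16, ops), (12, hr, 20, 18, law), (16, ops, 20, 10, ops), (16, ops, 20, 12, hr), (16, ops, 20, 16, ops), (16, ops, 20, 18, law), (18, law, 20, 10, ops), (18, law, 20, 12, hr), (18, law, 20, 16, ops), (18, law, 20, 18, law), (2, x2, 7, 1, p2), (2, x2, 7, 11, x3), (2, x2, 7, 2, x2), (2, x2, 7, 27, x1), (21, p3, 15, 21, p3), (21, p3, 15, 9, eng), (27, x1, 7, 1, p2), (27, x1, 7, 11, x3), (27, x1, 7, 2, x2), (27, x1, 7, 27, x1), (9, eng, 15, 21, p3), (9, eng, 15, 9, eng)}
Selection mid > mid2: {(11, x3, 7, 1, p2), (11, x3, 7, 2, x2), (12, hr, 20, 10, ops), (16, ops, 20, 10, ops), (16, ops, 20, 12, hr), (18, law, 20, 10, ops), (18, law, 20, 12, hr), (18, law, 20, 16, ops), (2, x2, 7, 1, p2), (21, p3, 15, 9, eng), (27, x1, 7, 1, p2), (27, x1, 7, 11, x3), (27, x1, 7, 2, x2)}
π[aid, genre2]: project onto (aid, genre2) (7 duplicate(s) eliminated) → {(15, eng), (20, hr), (20, ops), (7, p2), (7, x2), (7, x3)}

{(15, eng), (20, hr), (20, ops), (7, p2), (7, x2), (7, x3)}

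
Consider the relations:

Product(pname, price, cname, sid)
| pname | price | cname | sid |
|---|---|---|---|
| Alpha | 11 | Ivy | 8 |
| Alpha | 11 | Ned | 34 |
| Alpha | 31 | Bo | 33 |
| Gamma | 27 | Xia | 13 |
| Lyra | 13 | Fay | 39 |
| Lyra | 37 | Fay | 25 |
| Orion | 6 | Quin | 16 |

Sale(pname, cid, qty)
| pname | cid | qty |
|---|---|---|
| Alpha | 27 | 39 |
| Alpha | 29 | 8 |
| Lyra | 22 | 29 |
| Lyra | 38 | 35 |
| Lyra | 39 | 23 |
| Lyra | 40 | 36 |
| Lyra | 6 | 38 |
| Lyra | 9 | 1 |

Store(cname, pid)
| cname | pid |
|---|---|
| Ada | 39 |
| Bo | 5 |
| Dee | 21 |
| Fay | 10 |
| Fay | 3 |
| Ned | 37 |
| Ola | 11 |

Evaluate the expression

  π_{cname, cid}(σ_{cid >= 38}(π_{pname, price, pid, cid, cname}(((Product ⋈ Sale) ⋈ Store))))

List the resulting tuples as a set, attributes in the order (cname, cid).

{(Fay, 38), (Fay, 39), (Fay, 40)}

Joining Product and Sale on pname yields {(Alpha, 11, Ivy, 8, 27, 39), (Alpha, 11, Ivy, 8, 29, 8), (Alpha, 11, Ned, 34, 27, 39), (Alpha, 11, Ned, 34, 29, 8), (Alpha, 31, Bo, 33, 27, 39), (Alpha, 31, Bo, 33, 29, 8), (Lyra, 13, Fay, 39, 22, 29), (Lyra, 13, Fay, 39, 38, 35), (Lyra, 13, Fay, 39, 39, 23), (Lyra, 13, Fay, 39, 40, 36), (Lyra, 13, Fay, 39, 6, 38), (Lyra, 13, Fay, 39, 9, 1), (Lyra, 37, Fay, 25, 22, 29), (Lyra, 37, Fay, 25, 38, 35), (Lyra, 37, Fay, 25, 39, 23), (Lyra, 37, Fay, 25, 40, 36), (Lyra, 37, Fay, 25, 6, 38), (Lyra, 37, Fay, 25, 9, 1)}.
Joining (Product ⋈ Sale) and Store on cname yields {(Alpha, 11, Ned, 34, 27, 39, 37), (Alpha, 11, Ned, 34, 29, 8, 37), (Alpha, 31, Bo, 33, 27, 39, 5), (Alpha, 31, Bo, 33, 29, 8, 5), (Lyra, 13, Fay, 39, 22, 29, 10), (Lyra, 13, Fay, 39, 22, 29, 3), (Lyra, 13, Fay, 39, 38, 35, 10), (Lyra, 13, Fay, 39, 38, 35, 3), (Lyra, 13, Fay, 39, 39, 23, 10), (Lyra, 13, Fay, 39, 39, 23, 3), (Lyra, 13, Fay, 39, 40, 36, 10), (Lyra, 13, Fay, 39, 40, 36, 3), (Lyra, 13, Fay, 39, 6, 38, 10), (Lyra, 13, Fay, 39, 6, 38, 3), (Lyra, 13, Fay, 39, 9, 1, 10), (Lyra, 13, Fay, 39, 9, 1, 3), (Lyra, 37, Fay, 25, 22, 29, 10), (Lyra, 37, Fay, 25, 22, 29, 3), (Lyra, 37, Fay, 25, 38, 35, 10), (Lyra, 37, Fay, 25, 38, 35, 3), (Lyra, 37, Fay, 25, 39, 23, 10), (Lyra, 37, Fay, 25, 39, 23, 3), (Lyra, 37, Fay, 25, 40, 36, 10), (Lyra, 37, Fay, 25, 40, 36, 3), (Lyra, 37, Fay, 25, 6, 38, 10), (Lyra, 37, Fay, 25, 6, 38, 3), (Lyra, 37, Fay, 25, 9, 1, 10), (Lyra, 37, Fay, 25, 9, 1, 3)}.
π[pname, price, pid, cid, cname]: project onto (pname, price, pid, cid, cname) → {(Alpha, 11, 37, 27, Ned), (Alpha, 11, 37, 29, Ned), (Alpha, 31, 5, 27, Bo), (Alpha, 31, 5, 29, Bo), (Lyra, 13, 10, 22, Fay), (Lyra, 13, 10, 38, Fay), (Lyra, 13, 10, 39, Fay), (Lyra, 13, 10, 40, Fay), (Lyra, 13, 10, 6, Fay), (Lyra, 13, 10, 9, Fay), (Lyra, 13, 3, 22, Fay), (Lyra, 13, 3, 38, Fay), (Lyra, 13, 3, 39, Fay), (Lyra, 13, 3, 40, Fay), (Lyra, 13, 3, 6, Fay), (Lyra, 13, 3, 9, Fay), (Lyra, 37, 10, 22, Fay), (Lyra, 37, 10, 38, Fay), (Lyra, 37, 10, 39, Fay), (Lyra, 37, 10, 40, Fay), (Lyra, 37, 10, 6, Fay), (Lyra, 37, 10, 9, Fay), (Lyra, 37, 3, 22, Fay), (Lyra, 37, 3, 38, Fay), (Lyra, 37, 3, 39, Fay), (Lyra, 37, 3, 40, Fay), (Lyra, 37, 3, 6, Fay), (Lyra, 37, 3, 9, Fay)}
Selection cid >= 38: {(Lyra, 13, 10, 38, Fay), (Lyra, 13, 10, 39, Fay), (Lyra, 13, 10, 40, Fay), (Lyra, 13, 3, 38, Fay), (Lyra, 13, 3, 39, Fay), (Lyra, 13, 3, 40, Fay), (Lyra, 37, 10, 38, Fay), (Lyra, 37, 10, 39, Fay), (Lyra, 37, 10, 40, Fay), (Lyra, 37, 3, 38, Fay), (Lyra, 37, 3, 39, Fay), (Lyra, 37, 3, 40, Fay)}
π[cname, cid]: project onto (cname, cid) (9 duplicate(s) eliminated) → {(Fay, 38), (Fay, 39), (Fay, 40)}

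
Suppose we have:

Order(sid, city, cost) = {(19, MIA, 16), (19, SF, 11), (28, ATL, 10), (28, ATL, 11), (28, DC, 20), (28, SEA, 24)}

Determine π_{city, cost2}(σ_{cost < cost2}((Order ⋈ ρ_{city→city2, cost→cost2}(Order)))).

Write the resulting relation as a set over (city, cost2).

ρ[city→city2, cost→cost2]: schema becomes (sid, city2, cost2); tuples unchanged.
Joining Order and ρ_{city→city2, cost→cost2}(Order) on sid yields {(19, MIA, 16, MIA, 16), (19, MIA, 16, SF, 11), (19, SF, 11, MIA, 16), (19, SF, 11, SF, 11), (28, ATL, 10, ATL, 10), (28, ATL, 10, ATL, 11), (28, ATL, 10, DC, 20), (28, ATL, 10, SEA, 24), (28, ATL, 11, ATL, 10), (28, ATL, 11, ATL, 11), (28, ATL, 11, DC, 20), (28, ATL, 11, SEA, 24), (28, DC, 20, ATL, 10), (28, DC, 20, ATL, 11), (28, DC, 20, DC, 20), (28, DC, 20, SEA, 24), (28, SEA, 24, ATL, 10), (28, SEA, 24, ATL, 11), (28, SEA, 24, DC, 20), (28, SEA, 24, SEA, 24)}.
σ[cost < cost2]: keep tuples satisfying cost < cost2 → {(19, SF, 11, MIA, 16), (28, ATL, 10, ATL, 11), (28, ATL, 10, DC, 20), (28, ATL, 10, SEA, 24), (28, ATL, 11, DC, 20), (28, ATL, 11, SEA, 24), (28, DC, 20, SEA, 24)}
π_{city, cost2} gives {(ATL, 11), (ATL, 20), (ATL, 24), (DC, 24), (SF, 16)} (2 duplicate(s) eliminated).

{(ATL, 11), (ATL, 20), (ATL, 24), (DC, 24), (SF, 16)}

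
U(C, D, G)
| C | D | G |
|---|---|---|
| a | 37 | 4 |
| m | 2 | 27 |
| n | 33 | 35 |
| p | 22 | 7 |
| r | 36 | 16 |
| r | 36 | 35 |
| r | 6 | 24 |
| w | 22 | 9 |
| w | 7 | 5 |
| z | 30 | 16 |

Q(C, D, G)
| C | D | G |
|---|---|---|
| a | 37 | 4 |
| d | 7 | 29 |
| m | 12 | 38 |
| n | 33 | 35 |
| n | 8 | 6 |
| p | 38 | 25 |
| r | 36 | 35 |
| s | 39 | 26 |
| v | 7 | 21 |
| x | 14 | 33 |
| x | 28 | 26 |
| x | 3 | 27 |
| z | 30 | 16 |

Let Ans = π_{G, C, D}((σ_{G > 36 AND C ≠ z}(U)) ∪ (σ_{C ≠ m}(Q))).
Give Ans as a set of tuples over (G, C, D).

Filtering on G > 36 AND C ≠ z leaves {}.
Filtering on C ≠ m leaves {(a, 37, 4), (d, 7, 29), (n, 33, 35), (n, 8, 6), (p, 38, 25), (r, 36, 35), (s, 39, 26), (v, 7, 21), (x, 14, 33), (x, 28, 26), (x, 3, 27), (z, 30, 16)}.
Taking the union: {(a, 37, 4), (d, 7, 29), (n, 33, 35), (n, 8, 6), (p, 38, 25), (r, 36, 35), (s, 39, 26), (v, 7, 21), (x, 14, 33), (x, 28, 26), (x, 3, 27), (z, 30, 16)}
Projecting to G, C, D: {(16, z, 30), (21, v, 7), (25, p, 38), (26, s, 39), (26, x, 28), (27, x, 3), (29, d, 7), (33, x, 14), (35, n, 33), (35, r, 36), (4, a, 37), (6, n, 8)}

{(16, z, 30), (21, v, 7), (25, p, 38), (26, s, 39), (26, x, 28), (27, x, 3), (29, d, 7), (33, x, 14), (35, n, 33), (35, r, 36), (4, a, 37), (6, n, 8)}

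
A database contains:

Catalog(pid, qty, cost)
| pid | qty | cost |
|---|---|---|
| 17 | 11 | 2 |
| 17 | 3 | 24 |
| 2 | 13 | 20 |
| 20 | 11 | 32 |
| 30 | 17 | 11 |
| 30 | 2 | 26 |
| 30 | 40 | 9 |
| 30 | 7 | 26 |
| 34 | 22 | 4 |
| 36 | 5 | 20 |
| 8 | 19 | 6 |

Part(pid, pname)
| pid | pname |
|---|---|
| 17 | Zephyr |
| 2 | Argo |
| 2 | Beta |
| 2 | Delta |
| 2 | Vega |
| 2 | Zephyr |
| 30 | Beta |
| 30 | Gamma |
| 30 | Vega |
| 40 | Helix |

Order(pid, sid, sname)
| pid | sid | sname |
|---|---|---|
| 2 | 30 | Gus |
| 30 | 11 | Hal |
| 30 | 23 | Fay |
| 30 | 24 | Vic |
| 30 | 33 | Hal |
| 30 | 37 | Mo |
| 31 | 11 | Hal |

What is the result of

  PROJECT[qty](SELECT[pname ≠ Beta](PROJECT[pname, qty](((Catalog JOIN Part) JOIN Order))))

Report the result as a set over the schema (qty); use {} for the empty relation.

{13, 17, 2, 40, 7}

Joining Catalog and Part on pid yields {(17, 11, 2, Zephyr), (17, 3, 24, Zephyr), (2, 13, 20, Argo), (2, 13, 20, Beta), (2, 13, 20, Delta), (2, 13, 20, Vega), (2, 13, 20, Zephyr), (30, 17, 11, Beta), (30, 17, 11, Gamma), (30, 17, 11, Vega), (30, 2, 26, Beta), (30, 2, 26, Gamma), (30, 2, 26, Vega), (30, 40, 9, Beta), (30, 40, 9, Gamma), (30, 40, 9, Vega), (30, 7, 26, Beta), (30, 7, 26, Gamma), (30, 7, 26, Vega)}.
Joining (Catalog JOIN Part) and Order on pid yields {(2, 13, 20, Argo, 30, Gus), (2, 13, 20, Beta, 30, Gus), (2, 13, 20, Delta, 30, Gus), (2, 13, 20, Vega, 30, Gus), (2, 13, 20, Zephyr, 30, Gus), (30, 17, 11, Beta, 11, Hal), (30, 17, 11, Beta, 23, Fay), (30, 17, 11, Beta, 24, Vic), (30, 17, 11, Beta, 33, Hal), (30, 17, 11, Beta, 37, Mo), (30, 17, 11, Gamma, 11, Hal), (30, 17, 11, Gamma, 23, Fay), (30, 17, 11, Gamma, 24, Vic), (30, 17, 11, Gamma, 33, Hal), (30, 17, 11, Gamma, 37, Mo), (30, 17, 11, Vega, 11, Hal), (30, 17, 11, Vega, 23, Fay), (30, 17, 11, Vega, 24, Vic), (30, 17, 11, Vega, 33, Hal), (30, 17, 11, Vega, 37, Mo), (30, 2, 26, Beta, 11, Hal), (30, 2, 26, Beta, 23, Fay), (30, 2, 26, Beta, 24, Vic), (30, 2, 26, Beta, 33, Hal), (30, 2, 26, Beta, 37, Mo), (30, 2, 26, Gamma, 11, Hal), (30, 2, 26, Gamma, 23, Fay), (30, 2, 26, Gamma, 24, Vic), (30, 2, 26, Gamma, 33, Hal), (30, 2, 26, Gamma, 37, Mo), (30, 2, 26, Vega, 11, Hal), (30, 2, 26, Vega, 23, Fay), (30, 2, 26, Vega, 24, Vic), (30, 2, 26, Vega, 33, Hal), (30, 2, 26, Vega, 37, Mo), (30, 40, 9, Beta, 11, Hal), (30, 40, 9, Beta, 23, Fay), (30, 40, 9, Beta, 24, Vic), (30, 40, 9, Beta, 33, Hal), (30, 40, 9, Beta, 37, Mo), (30, 40, 9, Gamma, 11, Hal), (30, 40, 9, Gamma, 23, Fay), (30, 40, 9, Gamma, 24, Vic), (30, 40, 9, Gamma, 33, Hal), (30, 40, 9, Gamma, 37, Mo), (30, 40, 9, Vega, 11, Hal), (30, 40, 9, Vega, 23, Fay), (30, 40, 9, Vega, 24, Vic), (30, 40, 9, Vega, 33, Hal), (30, 40, 9, Vega, 37, Mo), (30, 7, 26, Beta, 11, Hal), (30, 7, 26, Beta, 23, Fay), (30, 7, 26, Beta, 24, Vic), (30, 7, 26, Beta, 33, Hal), (30, 7, 26, Beta, 37, Mo), (30, 7, 26, Gamma, 11, Hal), (30, 7, 26, Gamma, 23, Fay), (30, 7, 26, Gamma, 24, Vic), (30, 7, 26, Gamma, 33, Hal), (30, 7, 26, Gamma, 37, Mo), (30, 7, 26, Vega, 11, Hal), (30, 7, 26, Vega, 23, Fay), (30, 7, 26, Vega, 24, Vic), (30, 7, 26, Vega, 33, Hal), (30, 7, 26, Vega, 37, Mo)}.
π[pname, qty]: project onto (pname, qty) (48 duplicate(s) eliminated) → {(Argo, 13), (Beta, 13), (Beta, 17), (Beta, 2), (Beta, 40), (Beta, 7), (Delta, 13), (Gamma, 17), (Gamma, 2), (Gamma, 40), (Gamma, 7), (Vega, 13), (Vega, 17), (Vega, 2), (Vega, 40), (Vega, 7), (Zephyr, 13)}
Apply σ_{pname ≠ Beta}; surviving tuples: {(Argo, 13), (Delta, 13), (Gamma, 17), (Gamma, 2), (Gamma, 40), (Gamma, 7), (Vega, 13), (Vega, 17), (Vega, 2), (Vega, 40), (Vega, 7), (Zephyr, 13)}
π[qty]: project onto (qty) (7 duplicate(s) eliminated) → {13, 17, 2, 40, 7}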